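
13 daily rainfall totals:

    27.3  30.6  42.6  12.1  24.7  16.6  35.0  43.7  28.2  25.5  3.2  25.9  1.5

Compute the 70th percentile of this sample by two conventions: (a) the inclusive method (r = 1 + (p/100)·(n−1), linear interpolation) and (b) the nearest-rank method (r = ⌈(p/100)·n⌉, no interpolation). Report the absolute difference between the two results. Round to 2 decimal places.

1.44

Sorted: 1.5, 3.2, 12.1, 16.6, 24.7, 25.5, 25.9, 27.3, 28.2, 30.6, 35.0, 42.6, 43.7.
n = 13.
(a) r = 9.4; between ranks 9 (28.2) and 10 (30.6): 29.16.
(b) the nearest-rank method: rank 10 → 30.6.
|29.16 − 30.6| = 1.44.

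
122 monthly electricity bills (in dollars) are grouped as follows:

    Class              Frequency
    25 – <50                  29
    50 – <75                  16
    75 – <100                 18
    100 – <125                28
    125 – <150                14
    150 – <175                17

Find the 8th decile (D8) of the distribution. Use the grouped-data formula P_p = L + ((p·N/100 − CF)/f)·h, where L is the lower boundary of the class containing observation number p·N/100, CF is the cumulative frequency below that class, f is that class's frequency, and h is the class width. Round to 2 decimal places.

N = 122; target position k = 80/100 · 122 = 97.6.
Cumulative frequencies: 29, 45, 63, 91, 105, 122.
Observation 97.6 falls in the class 125 – <150.
L = 125, CF = 91, f = 14, h = 25.
P80 = 125 + ((97.6 − 91)/14)·25 = 125 + 11.7857 = 136.786.

136.79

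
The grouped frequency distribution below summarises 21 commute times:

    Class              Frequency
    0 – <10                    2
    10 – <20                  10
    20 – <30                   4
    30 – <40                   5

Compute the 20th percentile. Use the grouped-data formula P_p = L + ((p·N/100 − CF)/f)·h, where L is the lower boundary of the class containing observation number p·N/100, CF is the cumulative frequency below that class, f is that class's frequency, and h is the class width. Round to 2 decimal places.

12.20

N = 21; target position k = 20/100 · 21 = 4.2.
Cumulative frequencies: 2, 12, 16, 21.
Observation 4.2 falls in the class 10 – <20.
L = 10, CF = 2, f = 10, h = 10.
P20 = 10 + ((4.2 − 2)/10)·10 = 10 + 2.2 = 12.2.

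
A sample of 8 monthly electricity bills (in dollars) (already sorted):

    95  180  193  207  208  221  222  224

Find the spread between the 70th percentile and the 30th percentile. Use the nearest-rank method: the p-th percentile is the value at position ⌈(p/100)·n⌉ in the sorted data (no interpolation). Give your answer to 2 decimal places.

n = 8.
P30: rank ⌈30/100·8⌉ = 3 → 193.
P70: rank ⌈70/100·8⌉ = 6 → 221.
Difference: 221 − 193 = 28.

28.00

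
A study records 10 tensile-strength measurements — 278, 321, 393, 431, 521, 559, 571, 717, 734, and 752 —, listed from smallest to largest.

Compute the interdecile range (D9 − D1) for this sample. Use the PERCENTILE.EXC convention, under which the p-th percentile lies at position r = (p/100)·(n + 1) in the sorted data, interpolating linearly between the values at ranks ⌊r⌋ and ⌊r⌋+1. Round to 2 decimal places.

n = 10.
P10: r = 1.1; ranks 1–2 are 278, 321; interpolating gives 282.3.
P90: r = 9.9; ranks 9–10 are 734, 752; interpolating gives 750.2.
Difference: 750.2 − 282.3 = 467.9.

467.90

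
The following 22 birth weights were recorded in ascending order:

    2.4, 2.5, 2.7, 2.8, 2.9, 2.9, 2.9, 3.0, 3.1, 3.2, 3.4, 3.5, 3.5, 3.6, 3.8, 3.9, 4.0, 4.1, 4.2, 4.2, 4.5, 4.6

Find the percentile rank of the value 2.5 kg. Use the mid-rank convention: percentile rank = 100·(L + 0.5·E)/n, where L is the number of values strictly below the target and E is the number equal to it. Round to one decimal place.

6.8

Count below 2.5: L = 1; count equal: E = 1; n = 22.
Percentile rank = 100·(1 + 0.5·1)/22 = 100·1.5/22 = 6.818.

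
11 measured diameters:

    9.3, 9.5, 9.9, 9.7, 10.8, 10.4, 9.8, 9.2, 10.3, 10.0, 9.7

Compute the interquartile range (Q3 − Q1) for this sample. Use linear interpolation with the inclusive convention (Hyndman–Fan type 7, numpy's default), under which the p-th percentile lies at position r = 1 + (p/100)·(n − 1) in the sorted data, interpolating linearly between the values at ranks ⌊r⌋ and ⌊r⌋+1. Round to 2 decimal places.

0.55

Sorted: 9.2, 9.3, 9.5, 9.7, 9.7, 9.8, 9.9, 10.0, 10.3, 10.4, 10.8.
n = 11.
P25: r = 3.5; ranks 3–4 are 9.5, 9.7; interpolating gives 9.6.
P75: r = 8.5; ranks 8–9 are 10.0, 10.3; interpolating gives 10.15.
Difference: 10.15 − 9.6 = 0.55.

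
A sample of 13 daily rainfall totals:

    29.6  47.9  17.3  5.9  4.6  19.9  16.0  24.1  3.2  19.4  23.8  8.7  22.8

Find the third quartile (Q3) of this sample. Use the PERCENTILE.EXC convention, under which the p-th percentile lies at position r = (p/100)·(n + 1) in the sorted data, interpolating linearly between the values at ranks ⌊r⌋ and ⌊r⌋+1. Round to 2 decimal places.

Sorted: 3.2, 4.6, 5.9, 8.7, 16.0, 17.3, 19.4, 19.9, 22.8, 23.8, 24.1, 29.6, 47.9.
n = 13.
r = (75/100)·(13 + 1) = 10.5.
Rank 10 is 23.8 and rank 11 is 24.1.
Interpolate: 23.8 + 0.5·(24.1 − 23.8) = 23.8 + 0.5·0.3 = 23.95.

23.95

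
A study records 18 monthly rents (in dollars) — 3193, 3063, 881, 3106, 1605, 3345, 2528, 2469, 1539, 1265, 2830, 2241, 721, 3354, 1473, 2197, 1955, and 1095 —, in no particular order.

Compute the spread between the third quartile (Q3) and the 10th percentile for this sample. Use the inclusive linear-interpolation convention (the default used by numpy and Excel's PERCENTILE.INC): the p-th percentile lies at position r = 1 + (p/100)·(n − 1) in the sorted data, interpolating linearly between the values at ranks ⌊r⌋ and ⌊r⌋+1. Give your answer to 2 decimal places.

1973.95

Sorted: 721, 881, 1095, 1265, 1473, 1539, 1605, 1955, 2197, 2241, 2469, 2528, 2830, 3063, 3106, 3193, 3345, 3354.
n = 18.
P10: r = 2.7; ranks 2–3 are 881, 1095; interpolating gives 1030.8.
P75: r = 13.75; ranks 13–14 are 2830, 3063; interpolating gives 3004.75.
Difference: 3004.75 − 1030.8 = 1973.95.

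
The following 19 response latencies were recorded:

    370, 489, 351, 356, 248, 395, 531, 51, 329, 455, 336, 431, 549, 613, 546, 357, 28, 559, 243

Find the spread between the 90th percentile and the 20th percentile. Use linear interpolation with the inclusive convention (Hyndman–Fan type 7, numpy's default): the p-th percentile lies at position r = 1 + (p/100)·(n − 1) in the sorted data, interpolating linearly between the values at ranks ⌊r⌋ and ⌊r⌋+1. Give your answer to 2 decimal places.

254.40

Sorted: 28, 51, 243, 248, 329, 336, 351, 356, 357, 370, 395, 431, 455, 489, 531, 546, 549, 559, 613.
n = 19.
P20: r = 4.6; ranks 4–5 are 248, 329; interpolating gives 296.6.
P90: r = 17.2; ranks 17–18 are 549, 559; interpolating gives 551.
Difference: 551 − 296.6 = 254.4.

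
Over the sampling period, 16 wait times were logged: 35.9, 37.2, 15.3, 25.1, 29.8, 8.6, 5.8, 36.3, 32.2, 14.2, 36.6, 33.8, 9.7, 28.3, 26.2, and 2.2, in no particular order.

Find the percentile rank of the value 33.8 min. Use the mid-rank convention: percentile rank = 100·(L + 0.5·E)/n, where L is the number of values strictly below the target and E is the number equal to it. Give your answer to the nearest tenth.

Sorted: 2.2, 5.8, 8.6, 9.7, 14.2, 15.3, 25.1, 26.2, 28.3, 29.8, 32.2, 33.8, 35.9, 36.3, 36.6, 37.2.
Count below 33.8: L = 11; count equal: E = 1; n = 16.
Percentile rank = 100·(11 + 0.5·1)/16 = 100·11.5/16 = 71.88.

71.9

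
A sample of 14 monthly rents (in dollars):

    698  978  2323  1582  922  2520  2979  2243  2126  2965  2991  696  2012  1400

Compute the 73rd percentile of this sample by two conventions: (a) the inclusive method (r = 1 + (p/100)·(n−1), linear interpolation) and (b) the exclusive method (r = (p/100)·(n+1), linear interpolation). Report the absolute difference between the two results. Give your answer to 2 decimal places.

90.62

Sorted: 696, 698, 922, 978, 1400, 1582, 2012, 2126, 2243, 2323, 2520, 2965, 2979, 2991.
n = 14.
(a) r = 10.49; between ranks 10 (2323) and 11 (2520): 2419.53.
(b) r = 10.95; between ranks 10 (2323) and 11 (2520): 2510.15.
|2419.53 − 2510.15| = 90.62.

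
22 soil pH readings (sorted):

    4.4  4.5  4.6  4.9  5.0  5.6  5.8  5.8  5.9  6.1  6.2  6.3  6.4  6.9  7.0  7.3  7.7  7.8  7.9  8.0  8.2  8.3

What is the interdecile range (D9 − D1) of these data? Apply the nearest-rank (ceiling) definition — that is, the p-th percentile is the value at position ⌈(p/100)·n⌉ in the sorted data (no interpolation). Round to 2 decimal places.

3.40

n = 22.
P10: rank ⌈10/100·22⌉ = 3 → 4.6.
P90: rank ⌈90/100·22⌉ = 20 → 8.
Difference: 8 − 4.6 = 3.4.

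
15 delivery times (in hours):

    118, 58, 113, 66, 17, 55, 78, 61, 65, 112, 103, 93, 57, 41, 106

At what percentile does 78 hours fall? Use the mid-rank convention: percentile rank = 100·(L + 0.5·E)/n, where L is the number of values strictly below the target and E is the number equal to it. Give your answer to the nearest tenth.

Sorted: 17, 41, 55, 57, 58, 61, 65, 66, 78, 93, 103, 106, 112, 113, 118.
Count below 78: L = 8; count equal: E = 1; n = 15.
Percentile rank = 100·(8 + 0.5·1)/15 = 100·8.5/15 = 56.67.

56.7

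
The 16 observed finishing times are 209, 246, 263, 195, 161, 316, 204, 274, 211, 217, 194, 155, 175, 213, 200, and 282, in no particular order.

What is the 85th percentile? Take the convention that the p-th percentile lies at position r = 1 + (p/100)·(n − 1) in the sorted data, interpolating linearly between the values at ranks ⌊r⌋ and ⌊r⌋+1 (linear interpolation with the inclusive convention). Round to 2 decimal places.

271.25

Sorted: 155, 161, 175, 194, 195, 200, 204, 209, 211, 213, 217, 246, 263, 274, 282, 316.
n = 16.
r = 1 + (85/100)·(16 − 1) = 1 + 12.75 = 13.75.
Rank 13 is 263 and rank 14 is 274.
Interpolate: 263 + 0.75·(274 − 263) = 263 + 0.75·11 = 271.25.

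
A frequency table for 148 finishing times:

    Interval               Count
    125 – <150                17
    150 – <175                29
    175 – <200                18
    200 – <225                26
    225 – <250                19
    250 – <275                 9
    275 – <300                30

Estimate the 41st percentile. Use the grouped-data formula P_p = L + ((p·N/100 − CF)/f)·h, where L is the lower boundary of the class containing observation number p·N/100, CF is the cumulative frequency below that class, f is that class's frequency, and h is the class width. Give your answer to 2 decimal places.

195.39

N = 148; target position k = 41/100 · 148 = 60.68.
Cumulative frequencies: 17, 46, 64, 90, 109, 118, 148.
Observation 60.68 falls in the class 175 – <200.
L = 175, CF = 46, f = 18, h = 25.
P41 = 175 + ((60.68 − 46)/18)·25 = 175 + 20.3889 = 195.389.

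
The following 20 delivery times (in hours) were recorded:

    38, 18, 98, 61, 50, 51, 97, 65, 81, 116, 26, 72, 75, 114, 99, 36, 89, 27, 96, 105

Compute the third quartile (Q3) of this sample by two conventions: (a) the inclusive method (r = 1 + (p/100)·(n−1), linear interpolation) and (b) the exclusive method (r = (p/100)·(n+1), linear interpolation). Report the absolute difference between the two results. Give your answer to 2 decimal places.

0.50

Sorted: 18, 26, 27, 36, 38, 50, 51, 61, 65, 72, 75, 81, 89, 96, 97, 98, 99, 105, 114, 116.
n = 20.
(a) r = 15.25; between ranks 15 (97) and 16 (98): 97.25.
(b) r = 15.75; between ranks 15 (97) and 16 (98): 97.75.
|97.25 − 97.75| = 0.5.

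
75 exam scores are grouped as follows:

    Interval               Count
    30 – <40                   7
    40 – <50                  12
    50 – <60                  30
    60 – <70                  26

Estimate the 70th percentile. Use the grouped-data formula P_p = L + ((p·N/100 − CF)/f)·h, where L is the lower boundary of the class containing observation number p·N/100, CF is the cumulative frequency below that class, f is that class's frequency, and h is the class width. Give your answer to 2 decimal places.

N = 75; target position k = 70/100 · 75 = 52.5.
Cumulative frequencies: 7, 19, 49, 75.
Observation 52.5 falls in the class 60 – <70.
L = 60, CF = 49, f = 26, h = 10.
P70 = 60 + ((52.5 − 49)/26)·10 = 60 + 1.34615 = 61.3462.

61.35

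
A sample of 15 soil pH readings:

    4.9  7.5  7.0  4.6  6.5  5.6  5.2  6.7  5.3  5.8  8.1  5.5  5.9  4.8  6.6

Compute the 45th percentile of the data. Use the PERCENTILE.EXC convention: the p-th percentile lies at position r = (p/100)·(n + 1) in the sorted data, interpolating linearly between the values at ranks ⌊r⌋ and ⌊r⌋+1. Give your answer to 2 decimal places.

5.64

Sorted: 4.6, 4.8, 4.9, 5.2, 5.3, 5.5, 5.6, 5.8, 5.9, 6.5, 6.6, 6.7, 7.0, 7.5, 8.1.
n = 15.
r = (45/100)·(15 + 1) = 7.2.
Rank 7 is 5.6 and rank 8 is 5.8.
Interpolate: 5.6 + 0.2·(5.8 − 5.6) = 5.6 + 0.2·0.2 = 5.64.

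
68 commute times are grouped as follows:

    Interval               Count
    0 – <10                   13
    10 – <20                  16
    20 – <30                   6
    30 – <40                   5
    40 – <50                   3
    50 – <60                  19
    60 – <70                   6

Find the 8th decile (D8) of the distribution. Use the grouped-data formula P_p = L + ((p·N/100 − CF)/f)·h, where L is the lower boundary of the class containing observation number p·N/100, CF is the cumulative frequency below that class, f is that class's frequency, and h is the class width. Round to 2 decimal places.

56.00

N = 68; target position k = 80/100 · 68 = 54.4.
Cumulative frequencies: 13, 29, 35, 40, 43, 62, 68.
Observation 54.4 falls in the class 50 – <60.
L = 50, CF = 43, f = 19, h = 10.
P80 = 50 + ((54.4 − 43)/19)·10 = 50 + 6 = 56.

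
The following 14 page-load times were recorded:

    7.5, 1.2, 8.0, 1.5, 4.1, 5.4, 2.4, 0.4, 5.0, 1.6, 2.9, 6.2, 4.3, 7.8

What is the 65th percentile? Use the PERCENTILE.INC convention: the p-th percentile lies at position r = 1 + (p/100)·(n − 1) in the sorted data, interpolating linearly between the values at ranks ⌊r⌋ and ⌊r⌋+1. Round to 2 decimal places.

Sorted: 0.4, 1.2, 1.5, 1.6, 2.4, 2.9, 4.1, 4.3, 5.0, 5.4, 6.2, 7.5, 7.8, 8.0.
n = 14.
r = 1 + (65/100)·(14 − 1) = 1 + 8.45 = 9.45.
Rank 9 is 5.0 and rank 10 is 5.4.
Interpolate: 5.0 + 0.45·(5.4 − 5.0) = 5.0 + 0.45·0.4 = 5.18.

5.18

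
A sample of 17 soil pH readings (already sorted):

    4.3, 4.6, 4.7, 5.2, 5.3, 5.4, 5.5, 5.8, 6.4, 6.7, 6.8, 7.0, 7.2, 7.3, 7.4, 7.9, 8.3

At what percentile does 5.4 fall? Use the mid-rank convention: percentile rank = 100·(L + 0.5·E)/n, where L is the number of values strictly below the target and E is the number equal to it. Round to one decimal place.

Count below 5.4: L = 5; count equal: E = 1; n = 17.
Percentile rank = 100·(5 + 0.5·1)/17 = 100·5.5/17 = 32.35.

32.4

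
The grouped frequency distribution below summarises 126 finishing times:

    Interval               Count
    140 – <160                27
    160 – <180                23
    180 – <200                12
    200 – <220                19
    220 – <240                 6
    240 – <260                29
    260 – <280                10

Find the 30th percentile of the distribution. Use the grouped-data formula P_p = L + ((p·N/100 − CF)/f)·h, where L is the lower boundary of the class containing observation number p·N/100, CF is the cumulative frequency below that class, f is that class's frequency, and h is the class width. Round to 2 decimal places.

169.39

N = 126; target position k = 30/100 · 126 = 37.8.
Cumulative frequencies: 27, 50, 62, 81, 87, 116, 126.
Observation 37.8 falls in the class 160 – <180.
L = 160, CF = 27, f = 23, h = 20.
P30 = 160 + ((37.8 − 27)/23)·20 = 160 + 9.3913 = 169.391.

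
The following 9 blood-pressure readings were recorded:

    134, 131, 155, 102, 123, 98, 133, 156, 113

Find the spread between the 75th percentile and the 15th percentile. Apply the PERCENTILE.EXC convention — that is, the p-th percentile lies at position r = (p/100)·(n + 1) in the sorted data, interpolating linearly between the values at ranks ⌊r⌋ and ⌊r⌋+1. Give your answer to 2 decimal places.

44.50

Sorted: 98, 102, 113, 123, 131, 133, 134, 155, 156.
n = 9.
P15: r = 1.5; ranks 1–2 are 98, 102; interpolating gives 100.
P75: r = 7.5; ranks 7–8 are 134, 155; interpolating gives 144.5.
Difference: 144.5 − 100 = 44.5.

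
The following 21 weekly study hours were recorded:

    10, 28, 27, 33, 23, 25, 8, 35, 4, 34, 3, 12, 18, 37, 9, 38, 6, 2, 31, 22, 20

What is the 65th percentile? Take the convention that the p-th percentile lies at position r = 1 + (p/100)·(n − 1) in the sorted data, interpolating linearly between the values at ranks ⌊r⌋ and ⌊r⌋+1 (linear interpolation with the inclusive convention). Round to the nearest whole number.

Sorted: 2, 3, 4, 6, 8, 9, 10, 12, 18, 20, 22, 23, 25, 27, 28, 31, 33, 34, 35, 37, 38.
n = 21.
r = 1 + (65/100)·(21 − 1) = 1 + 13 = 14.
r is an integer, so P65 is the value at rank 14: 27.

27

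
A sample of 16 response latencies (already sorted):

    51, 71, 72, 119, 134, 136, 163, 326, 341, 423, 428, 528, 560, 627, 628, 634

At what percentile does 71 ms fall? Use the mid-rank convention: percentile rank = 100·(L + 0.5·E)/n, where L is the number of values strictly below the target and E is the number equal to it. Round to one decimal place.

9.4

Count below 71: L = 1; count equal: E = 1; n = 16.
Percentile rank = 100·(1 + 0.5·1)/16 = 100·1.5/16 = 9.375.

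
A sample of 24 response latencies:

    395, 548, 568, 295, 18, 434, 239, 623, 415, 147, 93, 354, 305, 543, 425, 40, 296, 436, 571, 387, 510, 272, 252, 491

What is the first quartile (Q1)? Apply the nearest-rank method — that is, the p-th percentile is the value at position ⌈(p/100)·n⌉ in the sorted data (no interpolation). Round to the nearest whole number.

252

Sorted: 18, 40, 93, 147, 239, 252, 272, 295, 296, 305, 354, 387, 395, 415, 425, 434, 436, 491, 510, 543, 548, 568, 571, 623.
n = 24.
Position = ⌈25/100 · 24⌉ = ⌈6⌉ = 6.
The value at rank 6 is 252.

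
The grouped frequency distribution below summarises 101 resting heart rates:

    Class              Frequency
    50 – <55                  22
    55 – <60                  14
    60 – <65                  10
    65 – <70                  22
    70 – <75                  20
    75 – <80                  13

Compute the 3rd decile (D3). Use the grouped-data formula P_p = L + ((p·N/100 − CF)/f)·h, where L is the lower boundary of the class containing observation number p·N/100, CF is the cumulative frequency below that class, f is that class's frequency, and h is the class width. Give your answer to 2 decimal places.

N = 101; target position k = 30/100 · 101 = 30.3.
Cumulative frequencies: 22, 36, 46, 68, 88, 101.
Observation 30.3 falls in the class 55 – <60.
L = 55, CF = 22, f = 14, h = 5.
P30 = 55 + ((30.3 − 22)/14)·5 = 55 + 2.96429 = 57.9643.

57.96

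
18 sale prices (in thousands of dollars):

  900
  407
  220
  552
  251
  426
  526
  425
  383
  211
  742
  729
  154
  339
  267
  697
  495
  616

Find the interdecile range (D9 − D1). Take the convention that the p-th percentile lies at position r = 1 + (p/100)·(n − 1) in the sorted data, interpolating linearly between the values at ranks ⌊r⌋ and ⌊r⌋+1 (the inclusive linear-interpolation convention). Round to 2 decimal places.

515.60

Sorted: 154, 211, 220, 251, 267, 339, 383, 407, 425, 426, 495, 526, 552, 616, 697, 729, 742, 900.
n = 18.
P10: r = 2.7; ranks 2–3 are 211, 220; interpolating gives 217.3.
P90: r = 16.3; ranks 16–17 are 729, 742; interpolating gives 732.9.
Difference: 732.9 − 217.3 = 515.6.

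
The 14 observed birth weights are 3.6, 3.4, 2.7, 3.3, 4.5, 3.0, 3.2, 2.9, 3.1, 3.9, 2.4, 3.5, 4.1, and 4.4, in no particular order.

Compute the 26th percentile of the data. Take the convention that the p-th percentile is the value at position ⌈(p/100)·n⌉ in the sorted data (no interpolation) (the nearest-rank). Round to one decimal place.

Sorted: 2.4, 2.7, 2.9, 3.0, 3.1, 3.2, 3.3, 3.4, 3.5, 3.6, 3.9, 4.1, 4.4, 4.5.
n = 14.
Position = ⌈26/100 · 14⌉ = ⌈3.64⌉ = 4.
The value at rank 4 is 3.0.

3.0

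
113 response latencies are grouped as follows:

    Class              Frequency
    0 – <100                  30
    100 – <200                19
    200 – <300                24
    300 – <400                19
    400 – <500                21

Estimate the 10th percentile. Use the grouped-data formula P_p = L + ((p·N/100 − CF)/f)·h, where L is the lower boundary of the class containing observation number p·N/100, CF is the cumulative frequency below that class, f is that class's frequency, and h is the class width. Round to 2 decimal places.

N = 113; target position k = 10/100 · 113 = 11.3.
Cumulative frequencies: 30, 49, 73, 92, 113.
Observation 11.3 falls in the class 0 – <100.
L = 0, CF = 0, f = 30, h = 100.
P10 = 0 + ((11.3 − 0)/30)·100 = 0 + 37.6667 = 37.6667.

37.67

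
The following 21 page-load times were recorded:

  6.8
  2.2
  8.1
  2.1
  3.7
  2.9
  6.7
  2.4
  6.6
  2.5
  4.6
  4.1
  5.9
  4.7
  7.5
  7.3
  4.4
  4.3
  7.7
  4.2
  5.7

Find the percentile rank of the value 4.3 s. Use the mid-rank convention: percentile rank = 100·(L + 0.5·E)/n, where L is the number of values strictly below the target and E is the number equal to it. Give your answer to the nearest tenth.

40.5

Sorted: 2.1, 2.2, 2.4, 2.5, 2.9, 3.7, 4.1, 4.2, 4.3, 4.4, 4.6, 4.7, 5.7, 5.9, 6.6, 6.7, 6.8, 7.3, 7.5, 7.7, 8.1.
Count below 4.3: L = 8; count equal: E = 1; n = 21.
Percentile rank = 100·(8 + 0.5·1)/21 = 100·8.5/21 = 40.48.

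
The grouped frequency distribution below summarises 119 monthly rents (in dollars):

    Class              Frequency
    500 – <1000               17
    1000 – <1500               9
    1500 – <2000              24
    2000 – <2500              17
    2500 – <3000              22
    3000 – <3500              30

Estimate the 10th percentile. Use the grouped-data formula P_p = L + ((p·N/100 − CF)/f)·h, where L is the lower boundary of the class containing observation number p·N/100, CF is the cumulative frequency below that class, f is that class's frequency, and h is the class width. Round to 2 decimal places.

N = 119; target position k = 10/100 · 119 = 11.9.
Cumulative frequencies: 17, 26, 50, 67, 89, 119.
Observation 11.9 falls in the class 500 – <1000.
L = 500, CF = 0, f = 17, h = 500.
P10 = 500 + ((11.9 − 0)/17)·500 = 500 + 350 = 850.

850.00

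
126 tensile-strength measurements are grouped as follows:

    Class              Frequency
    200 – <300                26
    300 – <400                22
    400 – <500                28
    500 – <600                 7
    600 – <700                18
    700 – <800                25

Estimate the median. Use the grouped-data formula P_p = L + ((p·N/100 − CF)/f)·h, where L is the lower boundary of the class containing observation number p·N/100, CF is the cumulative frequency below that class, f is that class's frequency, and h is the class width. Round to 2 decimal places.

453.57

N = 126; target position k = 50/100 · 126 = 63.
Cumulative frequencies: 26, 48, 76, 83, 101, 126.
Observation 63 falls in the class 400 – <500.
L = 400, CF = 48, f = 28, h = 100.
P50 = 400 + ((63 − 48)/28)·100 = 400 + 53.5714 = 453.571.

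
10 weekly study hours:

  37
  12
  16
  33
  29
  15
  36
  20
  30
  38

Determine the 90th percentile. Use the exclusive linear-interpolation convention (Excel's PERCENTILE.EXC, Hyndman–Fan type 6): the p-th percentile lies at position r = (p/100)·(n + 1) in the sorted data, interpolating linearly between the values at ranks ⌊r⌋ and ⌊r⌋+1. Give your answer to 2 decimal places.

37.90

Sorted: 12, 15, 16, 20, 29, 30, 33, 36, 37, 38.
n = 10.
r = (90/100)·(10 + 1) = 9.9.
Rank 9 is 37 and rank 10 is 38.
Interpolate: 37 + 0.9·(38 − 37) = 37 + 0.9·1 = 37.9.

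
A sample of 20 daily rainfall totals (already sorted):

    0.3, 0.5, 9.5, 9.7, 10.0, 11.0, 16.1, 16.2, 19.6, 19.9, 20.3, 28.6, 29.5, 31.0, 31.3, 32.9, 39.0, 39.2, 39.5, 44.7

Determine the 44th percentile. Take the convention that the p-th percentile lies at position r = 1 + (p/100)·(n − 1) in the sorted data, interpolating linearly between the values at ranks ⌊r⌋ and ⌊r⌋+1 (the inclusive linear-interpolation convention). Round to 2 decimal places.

n = 20.
r = 1 + (44/100)·(20 − 1) = 1 + 8.36 = 9.36.
Rank 9 is 19.6 and rank 10 is 19.9.
Interpolate: 19.6 + 0.36·(19.9 − 19.6) = 19.6 + 0.36·0.3 = 19.708.

19.71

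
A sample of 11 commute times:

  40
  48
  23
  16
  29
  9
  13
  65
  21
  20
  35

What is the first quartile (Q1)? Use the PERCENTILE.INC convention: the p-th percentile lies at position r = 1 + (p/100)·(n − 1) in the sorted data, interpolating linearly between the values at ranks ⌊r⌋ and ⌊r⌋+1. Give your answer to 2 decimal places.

Sorted: 9, 13, 16, 20, 21, 23, 29, 35, 40, 48, 65.
n = 11.
r = 1 + (25/100)·(11 − 1) = 1 + 2.5 = 3.5.
Rank 3 is 16 and rank 4 is 20.
Interpolate: 16 + 0.5·(20 − 16) = 16 + 0.5·4 = 18.

18.00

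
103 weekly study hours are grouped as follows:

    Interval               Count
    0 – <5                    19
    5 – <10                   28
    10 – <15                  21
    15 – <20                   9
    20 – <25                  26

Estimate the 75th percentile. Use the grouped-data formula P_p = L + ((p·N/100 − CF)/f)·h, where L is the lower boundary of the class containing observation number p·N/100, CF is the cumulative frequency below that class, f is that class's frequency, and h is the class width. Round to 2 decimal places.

20.05

N = 103; target position k = 75/100 · 103 = 77.25.
Cumulative frequencies: 19, 47, 68, 77, 103.
Observation 77.25 falls in the class 20 – <25.
L = 20, CF = 77, f = 26, h = 5.
P75 = 20 + ((77.25 − 77)/26)·5 = 20 + 0.0480769 = 20.0481.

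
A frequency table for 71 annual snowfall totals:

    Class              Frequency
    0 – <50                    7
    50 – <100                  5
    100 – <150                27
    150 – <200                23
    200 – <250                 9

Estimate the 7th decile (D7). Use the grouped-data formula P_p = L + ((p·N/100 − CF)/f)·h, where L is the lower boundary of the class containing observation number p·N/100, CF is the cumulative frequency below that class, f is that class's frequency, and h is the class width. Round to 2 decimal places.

N = 71; target position k = 70/100 · 71 = 49.7.
Cumulative frequencies: 7, 12, 39, 62, 71.
Observation 49.7 falls in the class 150 – <200.
L = 150, CF = 39, f = 23, h = 50.
P70 = 150 + ((49.7 − 39)/23)·50 = 150 + 23.2609 = 173.261.

173.26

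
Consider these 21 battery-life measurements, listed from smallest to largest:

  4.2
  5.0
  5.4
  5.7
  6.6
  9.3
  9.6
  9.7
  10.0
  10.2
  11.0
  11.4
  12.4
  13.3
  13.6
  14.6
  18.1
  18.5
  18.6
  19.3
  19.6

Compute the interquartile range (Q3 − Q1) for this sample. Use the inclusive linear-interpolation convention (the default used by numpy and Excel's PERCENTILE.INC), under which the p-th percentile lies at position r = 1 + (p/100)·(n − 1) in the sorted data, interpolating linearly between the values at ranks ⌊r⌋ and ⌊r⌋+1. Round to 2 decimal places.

5.30

n = 21.
P25: r = 6 (integer) → 9.3.
P75: r = 16 (integer) → 14.6.
Difference: 14.6 − 9.3 = 5.3.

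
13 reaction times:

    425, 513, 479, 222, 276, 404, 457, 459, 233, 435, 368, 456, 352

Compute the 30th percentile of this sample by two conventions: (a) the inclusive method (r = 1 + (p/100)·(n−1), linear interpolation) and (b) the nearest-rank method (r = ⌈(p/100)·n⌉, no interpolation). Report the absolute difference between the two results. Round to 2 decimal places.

9.60

Sorted: 222, 233, 276, 352, 368, 404, 425, 435, 456, 457, 459, 479, 513.
n = 13.
(a) r = 4.6; between ranks 4 (352) and 5 (368): 361.6.
(b) the nearest-rank method: rank 4 → 352.
|361.6 − 352| = 9.6.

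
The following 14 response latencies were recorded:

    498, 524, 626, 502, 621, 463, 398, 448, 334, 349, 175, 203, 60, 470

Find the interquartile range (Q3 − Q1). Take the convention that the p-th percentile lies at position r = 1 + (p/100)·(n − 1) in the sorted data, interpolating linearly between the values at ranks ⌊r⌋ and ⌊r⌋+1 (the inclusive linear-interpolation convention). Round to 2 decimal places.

Sorted: 60, 175, 203, 334, 349, 398, 448, 463, 470, 498, 502, 524, 621, 626.
n = 14.
P25: r = 4.25; ranks 4–5 are 334, 349; interpolating gives 337.75.
P75: r = 10.75; ranks 10–11 are 498, 502; interpolating gives 501.
Difference: 501 − 337.75 = 163.25.

163.25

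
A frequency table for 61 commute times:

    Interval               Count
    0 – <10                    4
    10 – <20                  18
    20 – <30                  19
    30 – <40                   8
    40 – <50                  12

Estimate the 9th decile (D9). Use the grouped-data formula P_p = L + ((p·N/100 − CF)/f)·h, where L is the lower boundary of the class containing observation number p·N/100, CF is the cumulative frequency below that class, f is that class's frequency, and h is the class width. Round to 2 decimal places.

N = 61; target position k = 90/100 · 61 = 54.9.
Cumulative frequencies: 4, 22, 41, 49, 61.
Observation 54.9 falls in the class 40 – <50.
L = 40, CF = 49, f = 12, h = 10.
P90 = 40 + ((54.9 − 49)/12)·10 = 40 + 4.91667 = 44.9167.

44.92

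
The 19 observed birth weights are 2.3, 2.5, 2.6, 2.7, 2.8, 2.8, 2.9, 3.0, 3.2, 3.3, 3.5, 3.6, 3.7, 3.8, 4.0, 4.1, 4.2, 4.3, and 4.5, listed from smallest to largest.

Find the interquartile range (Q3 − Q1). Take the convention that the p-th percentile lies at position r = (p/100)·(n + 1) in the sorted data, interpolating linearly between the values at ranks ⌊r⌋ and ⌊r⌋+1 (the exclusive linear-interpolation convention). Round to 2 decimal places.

1.20

n = 19.
P25: r = 5 (integer) → 2.8.
P75: r = 15 (integer) → 4.
Difference: 4 − 2.8 = 1.2.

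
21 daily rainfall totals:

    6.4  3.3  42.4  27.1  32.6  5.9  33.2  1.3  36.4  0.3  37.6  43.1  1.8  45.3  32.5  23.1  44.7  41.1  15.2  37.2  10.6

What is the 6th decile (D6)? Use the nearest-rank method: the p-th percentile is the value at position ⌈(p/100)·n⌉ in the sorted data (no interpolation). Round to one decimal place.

Sorted: 0.3, 1.3, 1.8, 3.3, 5.9, 6.4, 10.6, 15.2, 23.1, 27.1, 32.5, 32.6, 33.2, 36.4, 37.2, 37.6, 41.1, 42.4, 43.1, 44.7, 45.3.
n = 21.
Position = ⌈60/100 · 21⌉ = ⌈12.6⌉ = 13.
The value at rank 13 is 33.2.

33.2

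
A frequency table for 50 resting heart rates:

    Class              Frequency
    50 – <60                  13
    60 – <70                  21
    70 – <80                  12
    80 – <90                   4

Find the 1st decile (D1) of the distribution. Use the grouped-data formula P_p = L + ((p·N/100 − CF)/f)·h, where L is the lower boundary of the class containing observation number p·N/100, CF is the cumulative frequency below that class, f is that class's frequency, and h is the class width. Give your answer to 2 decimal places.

N = 50; target position k = 10/100 · 50 = 5.
Cumulative frequencies: 13, 34, 46, 50.
Observation 5 falls in the class 50 – <60.
L = 50, CF = 0, f = 13, h = 10.
P10 = 50 + ((5 − 0)/13)·10 = 50 + 3.84615 = 53.8462.

53.85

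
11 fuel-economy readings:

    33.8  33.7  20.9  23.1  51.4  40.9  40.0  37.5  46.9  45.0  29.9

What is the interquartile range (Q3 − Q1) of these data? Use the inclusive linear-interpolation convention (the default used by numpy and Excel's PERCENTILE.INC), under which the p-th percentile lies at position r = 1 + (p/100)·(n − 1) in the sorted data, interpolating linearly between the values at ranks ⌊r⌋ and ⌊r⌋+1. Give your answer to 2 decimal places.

11.15

Sorted: 20.9, 23.1, 29.9, 33.7, 33.8, 37.5, 40.0, 40.9, 45.0, 46.9, 51.4.
n = 11.
P25: r = 3.5; ranks 3–4 are 29.9, 33.7; interpolating gives 31.8.
P75: r = 8.5; ranks 8–9 are 40.9, 45.0; interpolating gives 42.95.
Difference: 42.95 − 31.8 = 11.15.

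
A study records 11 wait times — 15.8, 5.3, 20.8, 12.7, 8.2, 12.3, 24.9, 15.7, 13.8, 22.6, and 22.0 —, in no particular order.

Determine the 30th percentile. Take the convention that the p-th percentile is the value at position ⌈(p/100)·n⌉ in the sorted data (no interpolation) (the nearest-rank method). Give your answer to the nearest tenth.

12.7

Sorted: 5.3, 8.2, 12.3, 12.7, 13.8, 15.7, 15.8, 20.8, 22.0, 22.6, 24.9.
n = 11.
Position = ⌈30/100 · 11⌉ = ⌈3.3⌉ = 4.
The value at rank 4 is 12.7.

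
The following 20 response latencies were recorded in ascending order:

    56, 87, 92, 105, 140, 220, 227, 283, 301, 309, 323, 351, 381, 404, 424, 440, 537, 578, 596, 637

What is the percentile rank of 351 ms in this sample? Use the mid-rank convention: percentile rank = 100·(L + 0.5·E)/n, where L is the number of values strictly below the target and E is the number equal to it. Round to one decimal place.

Count below 351: L = 11; count equal: E = 1; n = 20.
Percentile rank = 100·(11 + 0.5·1)/20 = 100·11.5/20 = 57.5.

57.5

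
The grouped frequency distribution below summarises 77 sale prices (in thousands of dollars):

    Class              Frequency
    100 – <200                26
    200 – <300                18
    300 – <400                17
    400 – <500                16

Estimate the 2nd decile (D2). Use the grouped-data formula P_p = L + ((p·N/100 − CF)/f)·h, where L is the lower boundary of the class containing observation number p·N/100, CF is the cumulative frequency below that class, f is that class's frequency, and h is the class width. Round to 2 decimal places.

159.23

N = 77; target position k = 20/100 · 77 = 15.4.
Cumulative frequencies: 26, 44, 61, 77.
Observation 15.4 falls in the class 100 – <200.
L = 100, CF = 0, f = 26, h = 100.
P20 = 100 + ((15.4 − 0)/26)·100 = 100 + 59.2308 = 159.231.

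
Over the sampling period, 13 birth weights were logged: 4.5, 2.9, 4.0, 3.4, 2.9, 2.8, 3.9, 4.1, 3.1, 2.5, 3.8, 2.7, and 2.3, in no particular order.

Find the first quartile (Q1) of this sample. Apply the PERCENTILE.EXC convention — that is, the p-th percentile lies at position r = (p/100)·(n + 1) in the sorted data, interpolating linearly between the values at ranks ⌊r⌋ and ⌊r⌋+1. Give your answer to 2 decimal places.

Sorted: 2.3, 2.5, 2.7, 2.8, 2.9, 2.9, 3.1, 3.4, 3.8, 3.9, 4.0, 4.1, 4.5.
n = 13.
r = (25/100)·(13 + 1) = 3.5.
Rank 3 is 2.7 and rank 4 is 2.8.
Interpolate: 2.7 + 0.5·(2.8 − 2.7) = 2.7 + 0.5·0.1 = 2.75.

2.75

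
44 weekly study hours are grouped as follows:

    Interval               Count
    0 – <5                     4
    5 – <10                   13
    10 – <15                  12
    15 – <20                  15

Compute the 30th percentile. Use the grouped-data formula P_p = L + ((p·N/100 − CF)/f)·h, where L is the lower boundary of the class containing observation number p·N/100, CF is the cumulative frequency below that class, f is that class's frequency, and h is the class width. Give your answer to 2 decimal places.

8.54

N = 44; target position k = 30/100 · 44 = 13.2.
Cumulative frequencies: 4, 17, 29, 44.
Observation 13.2 falls in the class 5 – <10.
L = 5, CF = 4, f = 13, h = 5.
P30 = 5 + ((13.2 − 4)/13)·5 = 5 + 3.53846 = 8.53846.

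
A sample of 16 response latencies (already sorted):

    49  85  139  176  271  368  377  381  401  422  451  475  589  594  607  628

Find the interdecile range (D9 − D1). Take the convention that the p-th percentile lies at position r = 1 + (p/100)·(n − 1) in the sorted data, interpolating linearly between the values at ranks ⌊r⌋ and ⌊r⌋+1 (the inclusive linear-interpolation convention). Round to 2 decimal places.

488.50

n = 16.
P10: r = 2.5; ranks 2–3 are 85, 139; interpolating gives 112.
P90: r = 14.5; ranks 14–15 are 594, 607; interpolating gives 600.5.
Difference: 600.5 − 112 = 488.5.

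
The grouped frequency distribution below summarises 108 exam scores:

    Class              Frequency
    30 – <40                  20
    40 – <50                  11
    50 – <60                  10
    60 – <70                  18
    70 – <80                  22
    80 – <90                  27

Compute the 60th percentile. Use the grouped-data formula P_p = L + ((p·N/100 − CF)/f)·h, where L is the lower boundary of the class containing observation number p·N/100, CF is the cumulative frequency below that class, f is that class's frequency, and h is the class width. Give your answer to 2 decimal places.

N = 108; target position k = 60/100 · 108 = 64.8.
Cumulative frequencies: 20, 31, 41, 59, 81, 108.
Observation 64.8 falls in the class 70 – <80.
L = 70, CF = 59, f = 22, h = 10.
P60 = 70 + ((64.8 − 59)/22)·10 = 70 + 2.63636 = 72.6364.

72.64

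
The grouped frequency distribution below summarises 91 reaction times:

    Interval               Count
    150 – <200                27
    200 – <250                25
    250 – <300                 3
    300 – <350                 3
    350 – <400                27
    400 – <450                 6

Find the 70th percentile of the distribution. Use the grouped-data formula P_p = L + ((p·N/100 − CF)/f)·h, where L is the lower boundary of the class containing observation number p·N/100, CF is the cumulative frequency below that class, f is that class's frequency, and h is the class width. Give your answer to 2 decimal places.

360.56

N = 91; target position k = 70/100 · 91 = 63.7.
Cumulative frequencies: 27, 52, 55, 58, 85, 91.
Observation 63.7 falls in the class 350 – <400.
L = 350, CF = 58, f = 27, h = 50.
P70 = 350 + ((63.7 − 58)/27)·50 = 350 + 10.5556 = 360.556.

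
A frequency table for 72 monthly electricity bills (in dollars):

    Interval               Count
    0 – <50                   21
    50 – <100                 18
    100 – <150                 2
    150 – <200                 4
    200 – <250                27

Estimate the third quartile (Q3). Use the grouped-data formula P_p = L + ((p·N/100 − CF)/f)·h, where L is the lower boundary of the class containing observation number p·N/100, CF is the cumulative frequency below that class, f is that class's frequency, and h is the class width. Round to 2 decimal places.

N = 72; target position k = 75/100 · 72 = 54.
Cumulative frequencies: 21, 39, 41, 45, 72.
Observation 54 falls in the class 200 – <250.
L = 200, CF = 45, f = 27, h = 50.
P75 = 200 + ((54 − 45)/27)·50 = 200 + 16.6667 = 216.667.

216.67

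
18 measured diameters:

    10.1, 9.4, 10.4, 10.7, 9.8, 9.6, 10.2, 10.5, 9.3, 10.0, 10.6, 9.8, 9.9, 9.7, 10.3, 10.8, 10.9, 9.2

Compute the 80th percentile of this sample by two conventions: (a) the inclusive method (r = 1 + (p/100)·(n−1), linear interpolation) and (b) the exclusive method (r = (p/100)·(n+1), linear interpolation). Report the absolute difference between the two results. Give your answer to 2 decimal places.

0.06

Sorted: 9.2, 9.3, 9.4, 9.6, 9.7, 9.8, 9.8, 9.9, 10.0, 10.1, 10.2, 10.3, 10.4, 10.5, 10.6, 10.7, 10.8, 10.9.
n = 18.
(a) r = 14.6; between ranks 14 (10.5) and 15 (10.6): 10.56.
(b) r = 15.2; between ranks 15 (10.6) and 16 (10.7): 10.62.
|10.56 − 10.62| = 0.06.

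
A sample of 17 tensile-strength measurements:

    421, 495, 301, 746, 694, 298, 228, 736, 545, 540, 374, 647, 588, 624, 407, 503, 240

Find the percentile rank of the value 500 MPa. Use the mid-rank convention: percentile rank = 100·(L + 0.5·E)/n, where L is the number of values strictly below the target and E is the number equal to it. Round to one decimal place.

47.1

Sorted: 228, 240, 298, 301, 374, 407, 421, 495, 503, 540, 545, 588, 624, 647, 694, 736, 746.
Count below 500: L = 8; count equal: E = 0; n = 17.
Percentile rank = 100·(8 + 0.5·0)/17 = 100·8/17 = 47.06.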